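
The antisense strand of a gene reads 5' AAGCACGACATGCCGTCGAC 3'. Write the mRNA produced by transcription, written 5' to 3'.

5'-GUCGACGGCAUGUCGUGCUU-3'

The mRNA has the sequence of the coding strand (reverse complement of the template) with T→U. Reverse complement of AAGCACGACATGCCGTCGAC is GTCGACGGCATGTCGTGCTT; then T→U.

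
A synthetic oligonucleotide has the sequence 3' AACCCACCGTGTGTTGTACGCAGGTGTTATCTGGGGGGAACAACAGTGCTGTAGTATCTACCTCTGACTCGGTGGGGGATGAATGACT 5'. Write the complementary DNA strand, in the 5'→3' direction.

5'-TTGGGTGGCACACAACATGCGTCCACAATAGACCCCCCTTGTTGTCACGACATCATAGATGGAGACTGAGCCACCCCCTACTTACTGA-3'

The strand is given 3'→5', so its complement runs 5'→3' in the same left-to-right order: pair each base A↔T, G↔C.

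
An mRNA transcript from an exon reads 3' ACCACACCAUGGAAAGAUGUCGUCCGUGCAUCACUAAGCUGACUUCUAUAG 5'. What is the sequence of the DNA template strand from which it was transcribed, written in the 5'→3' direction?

5'-TGGTGTGGTACCTTTCTACAGCAGGCACGTAGTGATTCGACTGAAGATATC-3'

Written 5'→3' the mRNA is GAUAUCUUCAGUCGAAUCACUACGUGCCUGCUGUAGAAAGGUACCACACCA, so the coding DNA strand is GATATCTTCAGTCGAATCACTACGTGCCTGCTGTAGAAAGGTACCACACCA. The template is its reverse complement.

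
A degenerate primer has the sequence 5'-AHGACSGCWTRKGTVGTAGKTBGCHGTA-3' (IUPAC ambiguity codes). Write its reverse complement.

5'-TACDGCVAMCTACBACMYAWGCSGTCDT-3'

Standard pairs A↔T, G↔C; ambiguity codes pair R↔Y, K↔M, W↔W, S↔S, B↔V, H↔D. Complement (TDCTGSCGWAYMCABCATCMAVCGDCAT), then reverse for 5'→3'.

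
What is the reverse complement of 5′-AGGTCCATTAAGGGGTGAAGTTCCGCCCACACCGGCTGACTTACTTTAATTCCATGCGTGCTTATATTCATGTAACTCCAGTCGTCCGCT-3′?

5′-AGCGGACGACTGGAGTTACATGAATATAAGCACGCATGGAATTAAAGTAAGTCAGCCGGTGTGGGCGGAACTTCACCCCTTAATGGACCT-3′

Reading the sequence 3'→5' and pairing each base (A↔T, G↔C) gives the reverse complement directly.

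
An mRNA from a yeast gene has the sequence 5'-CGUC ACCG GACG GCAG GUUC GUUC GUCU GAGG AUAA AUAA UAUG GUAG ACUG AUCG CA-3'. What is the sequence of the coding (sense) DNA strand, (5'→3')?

5'-CGTCACCGGACGGCAGGTTCGTTCGTCTGAGGATAAATAATATGGTAGACTGATCGCA-3'

The coding DNA strand has the same 5'→3' sequence as the mRNA with U replaced by T.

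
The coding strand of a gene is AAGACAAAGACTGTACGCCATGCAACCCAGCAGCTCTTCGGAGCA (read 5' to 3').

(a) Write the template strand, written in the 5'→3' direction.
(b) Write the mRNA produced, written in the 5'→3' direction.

(a) 5'-TGCTCCGAAGAGCTGCTGGGTTGCATGGCGTACAGTCTTTGTCTT-3'
(b) 5′-AAGACAAAGACUGUACGCCAUGCAACCCAGCAGCUCUUCGGAGCA-3′

(a) The template strand is the reverse complement of the coding strand: complement TTCTGTTTCTGACATGCGGTACGTTGGGTCGTCGAGAAGCCTCGT, then reverse.
(b) mRNA matches the coding strand with T→U.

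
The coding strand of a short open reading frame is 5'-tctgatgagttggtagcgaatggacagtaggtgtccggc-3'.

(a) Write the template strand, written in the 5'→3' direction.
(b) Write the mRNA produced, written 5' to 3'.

(a) 5′-GCCGGACACCTACTGTCCATTCGCTACCAACTCATCAGA-3′
(b) 5′-UCUGAUGAGUUGGUAGCGAAUGGACAGUAGGUGUCCGGC-3′

(a) The template strand is the reverse complement of the coding strand: complement AGACTACTCAACCATCGCTTACCTGTCATCCACAGGCCG, then reverse.
(b) mRNA matches the coding strand with T→U.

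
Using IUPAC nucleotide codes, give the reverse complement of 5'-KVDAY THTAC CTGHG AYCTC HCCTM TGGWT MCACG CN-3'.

Standard pairs A↔T, G↔C; ambiguity codes pair Y↔R, M↔K, W↔W, D↔H, V↔B, N↔N. Complement (MBHTRADATGGACDCTRGAGDGGAKACCWAKGTGCGN), then reverse for 5'→3'.

5'-NGCGTGKAWCCAKAGGDGAGRTCDCAGGTADARTHBM-3'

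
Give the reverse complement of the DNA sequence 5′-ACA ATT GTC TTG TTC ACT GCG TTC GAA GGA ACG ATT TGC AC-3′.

Complement each base (A↔T, G↔C): TGTTAACAGAACAAGTGACGCAAGCTTCCTTGCTAAACGTG. Then reverse.

5′-GTGCAAATCGTTCCTTCGAACGCAGTGAACAAGACAATTGT-3′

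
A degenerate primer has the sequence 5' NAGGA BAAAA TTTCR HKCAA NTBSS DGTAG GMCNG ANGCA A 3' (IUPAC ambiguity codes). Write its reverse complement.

Standard pairs A↔T, G↔C; ambiguity codes pair R↔Y, M↔K, S↔S, B↔V, D↔H, N↔N. Complement (NTCCTVTTTTAAAGYDMGTTNAVSSHCATCCKGNCTNCGTT), then reverse for 5'→3'.

5'-TTGCNTCNGKCCTACHSSVANTTGMDYGAAATTTTVTCCTN-3'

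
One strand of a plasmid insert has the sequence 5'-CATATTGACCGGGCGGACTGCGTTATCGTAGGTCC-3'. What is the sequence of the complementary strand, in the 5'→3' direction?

5'-GGACCTACGATAACGCAGTCCGCCCGGTCAATATG-3'

The complement of CATATTGACCGGGCGGACTGCGTTATCGTAGGTCC is GTATAACTGGCCCGCCTGACGCAATAGCATCCAGG (A↔T, G↔C). DNA strands are antiparallel, so the complementary strand runs 3'→5'; reversing gives the 5'→3' form.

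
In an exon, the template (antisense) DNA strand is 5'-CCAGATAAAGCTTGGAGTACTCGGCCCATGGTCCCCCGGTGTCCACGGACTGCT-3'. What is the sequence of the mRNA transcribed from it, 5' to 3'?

5′-AGCAGUCCGUGGACACCGGGGGACCAUGGGCCGAGUACUCCAAGCUUUAUCUGG-3′

The mRNA has the sequence of the coding strand (reverse complement of the template) with T→U. Reverse complement of CCAGATAAAGCTTGGAGTACTCGGCCCATGGTCCCCCGGTGTCCACGGACTGCT is AGCAGTCCGTGGACACCGGGGGACCATGGGCCGAGTACTCCAAGCTTTATCTGG; then T→U.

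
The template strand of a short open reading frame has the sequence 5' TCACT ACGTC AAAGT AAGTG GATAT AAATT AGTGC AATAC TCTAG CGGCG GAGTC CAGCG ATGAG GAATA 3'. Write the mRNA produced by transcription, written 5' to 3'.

The mRNA has the sequence of the coding strand (reverse complement of the template) with T→U. Reverse complement of TCACTACGTCAAAGTAAGTGGATATAAATTAGTGCAATACTCTAGCGGCGGAGTCCAGCGATGAGGAATA is TATTCCTCATCGCTGGACTCCGCCGCTAGAGTATTGCACTAATTTATATCCACTTACTTTGACGTAGTGA; then T→U.

5′-UAUUCCUCAUCGCUGGACUCCGCCGCUAGAGUAUUGCACUAAUUUAUAUCCACUUACUUUGACGUAGUGA-3′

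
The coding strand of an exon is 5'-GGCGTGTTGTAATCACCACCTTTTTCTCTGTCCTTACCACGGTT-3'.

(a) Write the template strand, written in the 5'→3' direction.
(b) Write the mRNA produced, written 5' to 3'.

(a) The template strand is the reverse complement of the coding strand: complement CCGCACAACATTAGTGGTGGAAAAAGAGACAGGAATGGTGCCAA, then reverse.
(b) mRNA matches the coding strand with T→U.

(a) 5'-AACCGTGGTAAGGACAGAGAAAAAGGTGGTGATTACAACACGCC-3'
(b) 5′-GGCGUGUUGUAAUCACCACCUUUUUCUCUGUCCUUACCACGGUU-3′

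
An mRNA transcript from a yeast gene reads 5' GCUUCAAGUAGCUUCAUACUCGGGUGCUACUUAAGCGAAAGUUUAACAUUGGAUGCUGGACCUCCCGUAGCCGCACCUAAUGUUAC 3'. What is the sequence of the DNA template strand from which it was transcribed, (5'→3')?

Replace U with T to get the coding DNA strand: GCTTCAAGTAGCTTCATACTCGGGTGCTACTTAAGCGAAAGTTTAACATTGGATGCTGGACCTCCCGTAGCCGCACCTAATGTTAC. The template strand is its reverse complement (complement CGAAGTTCATCGAAGTATGAGCCCACGATGAATTCGCTTTCAAATTGTAACCTACGACCTGGAGGGCATCGGCGTGGATTACAATG, then reverse).

5'-GTAACATTAGGTGCGGCTACGGGAGGTCCAGCATCCAATGTTAAACTTTCGCTTAAGTAGCACCCGAGTATGAAGCTACTTGAAGC-3'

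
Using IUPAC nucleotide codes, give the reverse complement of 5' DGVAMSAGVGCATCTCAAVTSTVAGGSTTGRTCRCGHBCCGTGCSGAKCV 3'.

5'-BGMTCSGCACGGVDCGYGAYCAASCCTBASABTTGAGATGCBCTSKTBCH-3'

Standard pairs A↔T, G↔C; ambiguity codes pair R↔Y, M↔K, S↔S, B↔V, D↔H. Complement (HCBTKSTCBCGTAGAGTTBASABTCCSAACYAGYGCDVGGCACGSCTMGB), then reverse for 5'→3'.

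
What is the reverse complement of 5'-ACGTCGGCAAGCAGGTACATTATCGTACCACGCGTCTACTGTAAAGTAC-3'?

Reading the sequence 3'→5' and pairing each base (A↔T, G↔C) gives the reverse complement directly.

5'-GTACTTTACAGTAGACGCGTGGTACGATAATGTACCTGCTTGCCGACGT-3'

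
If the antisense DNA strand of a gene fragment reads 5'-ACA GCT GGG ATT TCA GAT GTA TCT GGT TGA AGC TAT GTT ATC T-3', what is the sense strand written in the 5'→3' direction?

5'-AGATAACATAGCTTCAACCAGATACATCTGAAATCCCAGCTGT-3'

The coding strand is complementary and antiparallel to the template: take the complement (A↔T, G↔C) and reverse.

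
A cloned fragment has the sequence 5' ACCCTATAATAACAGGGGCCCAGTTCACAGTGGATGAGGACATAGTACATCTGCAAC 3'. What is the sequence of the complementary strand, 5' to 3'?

Pairing A↔T and G↔C gives TGGGATATTATTGTCCCCGGGTCAAGTGTCACCTACTCCTGTATCATGTAGACGTTG, running 3'→5'. Reverse for the 5'→3' convention.

5'-GTTGCAGATGTACTATGTCCTCATCCACTGTGAACTGGGCCCCTGTTATTATAGGGT-3'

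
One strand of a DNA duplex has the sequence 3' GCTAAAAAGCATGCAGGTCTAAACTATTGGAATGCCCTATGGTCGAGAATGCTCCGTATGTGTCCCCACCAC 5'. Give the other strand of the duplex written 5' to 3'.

5'-CGATTTTTCGTACGTCCAGATTTGATAACCTTACGGGATACCAGCTCTTACGAGGCATACACAGGGGTGGTG-3'

The strand is given 3'→5', so its complement runs 5'→3' in the same left-to-right order: pair each base A↔T, G↔C.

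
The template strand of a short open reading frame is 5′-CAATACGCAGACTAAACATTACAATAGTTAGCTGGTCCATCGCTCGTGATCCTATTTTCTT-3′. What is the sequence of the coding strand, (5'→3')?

5'-AAGAAAATAGGATCACGAGCGATGGACCAGCTAACTATTGTAATGTTTAGTCTGCGTATTG-3'

The coding strand is complementary and antiparallel to the template: take the complement (A↔T, G↔C) and reverse.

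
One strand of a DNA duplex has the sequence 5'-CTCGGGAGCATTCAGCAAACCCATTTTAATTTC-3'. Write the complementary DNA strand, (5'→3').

5'-GAAATTAAAATGGGTTTGCTGAATGCTCCCGAG-3'

The complement of CTCGGGAGCATTCAGCAAACCCATTTTAATTTC is GAGCCCTCGTAAGTCGTTTGGGTAAAATTAAAG (A↔T, G↔C). DNA strands are antiparallel, so the complementary strand runs 3'→5'; reversing gives the 5'→3' form.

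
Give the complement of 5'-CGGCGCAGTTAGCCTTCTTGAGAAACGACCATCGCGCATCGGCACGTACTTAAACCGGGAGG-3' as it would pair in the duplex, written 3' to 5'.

Base-pairing A↔T, G↔C gives the complement. The complementary strand is antiparallel, so paired with a 5'→3' strand it runs 3'→5'.

3'-GCCGCGTCAATCGGAAGAACTCTTTGCTGGTAGCGCGTAGCCGTGCATGAATTTGGCCCTCC-5'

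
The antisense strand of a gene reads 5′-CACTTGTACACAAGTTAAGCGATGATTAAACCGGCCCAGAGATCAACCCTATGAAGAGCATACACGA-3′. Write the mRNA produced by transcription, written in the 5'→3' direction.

RNA polymerase reads the template 3'→5' and synthesizes mRNA 5'→3' by base-pairing (A→U, T→A, G↔C). The complement of the template is GTGAACATGTGTTCAATTCGCTACTAATTTGGCCGGGTCTCTAGTTGGGATACTTCTCGTATGTGCT; antiparallel, so 5'→3' the coding strand is TCGTGTATGCTCTTCATAGGGTTGATCTCTGGGCCGGTTTAATCATCGCTTAACTTGTGTACAAGTG. Replace T with U for the mRNA.

5'-UCGUGUAUGCUCUUCAUAGGGUUGAUCUCUGGGCCGGUUUAAUCAUCGCUUAACUUGUGUACAAGUG-3'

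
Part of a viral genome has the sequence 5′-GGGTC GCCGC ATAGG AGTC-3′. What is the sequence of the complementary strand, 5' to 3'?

5'-GACTCCTATGCGGCGACCC-3'

Pairing A↔T and G↔C gives CCCAGCGGCGTATCCTCAG, running 3'→5'. Reverse for the 5'→3' convention.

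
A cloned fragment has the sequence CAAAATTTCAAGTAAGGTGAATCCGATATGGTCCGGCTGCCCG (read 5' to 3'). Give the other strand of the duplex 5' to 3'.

5'-CGGGCAGCCGGACCATATCGGATTCACCTTACTTGAAATTTTG-3'

The complement of CAAAATTTCAAGTAAGGTGAATCCGATATGGTCCGGCTGCCCG is GTTTTAAAGTTCATTCCACTTAGGCTATACCAGGCCGACGGGC (A↔T, G↔C). DNA strands are antiparallel, so the complementary strand runs 3'→5'; reversing gives the 5'→3' form.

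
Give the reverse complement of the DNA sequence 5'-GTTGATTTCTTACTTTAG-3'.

5'-CTAAAGTAAGAAATCAAC-3'

Reading the sequence 3'→5' and pairing each base (A↔T, G↔C) gives the reverse complement directly.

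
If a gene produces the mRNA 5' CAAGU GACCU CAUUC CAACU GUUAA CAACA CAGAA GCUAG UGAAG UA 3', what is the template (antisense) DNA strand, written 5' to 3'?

5'-TACTTCACTAGCTTCTGTGTTGTTAACAGTTGGAATGAGGTCACTTG-3'

Replace U with T to get the coding DNA strand: CAAGTGACCTCATTCCAACTGTTAACAACACAGAAGCTAGTGAAGTA. The template strand is its reverse complement (complement GTTCACTGGAGTAAGGTTGACAATTGTTGTGTCTTCGATCACTTCAT, then reverse).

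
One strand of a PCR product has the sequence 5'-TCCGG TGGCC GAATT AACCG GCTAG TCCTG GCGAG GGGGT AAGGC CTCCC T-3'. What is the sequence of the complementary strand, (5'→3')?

The complement of TCCGGTGGCCGAATTAACCGGCTAGTCCTGGCGAGGGGGTAAGGCCTCCCT is AGGCCACCGGCTTAATTGGCCGATCAGGACCGCTCCCCCATTCCGGAGGGA (A↔T, G↔C). DNA strands are antiparallel, so the complementary strand runs 3'→5'; reversing gives the 5'→3' form.

5′-AGGGAGGCCTTACCCCCTCGCCAGGACTAGCCGGTTAATTCGGCCACCGGA-3′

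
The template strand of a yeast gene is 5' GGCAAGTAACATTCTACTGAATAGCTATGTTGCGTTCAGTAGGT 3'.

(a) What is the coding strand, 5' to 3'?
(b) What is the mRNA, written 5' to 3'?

(a) 5′-ACCTACTGAACGCAACATAGCTATTCAGTAGAATGTTACTTGCC-3′
(b) 5'-ACCUACUGAACGCAACAUAGCUAUUCAGUAGAAUGUUACUUGCC-3'

(a) The coding strand is the reverse complement of the template: complement CCGTTCATTGTAAGATGACTTATCGATACAACGCAAGTCATCCA, then reverse.
(b) mRNA has the coding-strand sequence with T→U.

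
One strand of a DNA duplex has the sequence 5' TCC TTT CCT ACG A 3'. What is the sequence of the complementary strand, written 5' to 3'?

5'-TCGTAGGAAAGGA-3'

Pairing A↔T and G↔C gives AGGAAAGGATGCT, running 3'→5'. Reverse for the 5'→3' convention.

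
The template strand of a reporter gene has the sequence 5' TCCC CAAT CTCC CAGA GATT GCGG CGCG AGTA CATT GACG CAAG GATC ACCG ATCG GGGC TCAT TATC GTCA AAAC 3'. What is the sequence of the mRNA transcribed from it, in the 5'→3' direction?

5′-GUUUUGACGAUAAUGAGCCCCGAUCGGUGAUCCUUGCGUCAAUGUACUCGCGCCGCAAUCUCUGGGAGAUUGGGGA-3′

RNA polymerase reads the template 3'→5' and synthesizes mRNA 5'→3' by base-pairing (A→U, T→A, G↔C). The complement of the template is AGGGGTTAGAGGGTCTCTAACGCCGCGCTCATGTAACTGCGTTCCTAGTGGCTAGCCCCGAGTAATAGCAGTTTTG; antiparallel, so 5'→3' the coding strand is GTTTTGACGATAATGAGCCCCGATCGGTGATCCTTGCGTCAATGTACTCGCGCCGCAATCTCTGGGAGATTGGGGA. Replace T with U for the mRNA.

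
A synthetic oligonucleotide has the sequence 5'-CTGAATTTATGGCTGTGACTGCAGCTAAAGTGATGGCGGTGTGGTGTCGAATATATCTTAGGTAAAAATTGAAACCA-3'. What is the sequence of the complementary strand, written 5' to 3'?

The complement of CTGAATTTATGGCTGTGACTGCAGCTAAAGTGATGGCGGTGTGGTGTCGAATATATCTTAGGTAAAAATTGAAACCA is GACTTAAATACCGACACTGACGTCGATTTCACTACCGCCACACCACAGCTTATATAGAATCCATTTTTAACTTTGGT (A↔T, G↔C). DNA strands are antiparallel, so the complementary strand runs 3'→5'; reversing gives the 5'→3' form.

5'-TGGTTTCAATTTTTACCTAAGATATATTCGACACCACACCGCCATCACTTTAGCTGCAGTCACAGCCATAAATTCAG-3'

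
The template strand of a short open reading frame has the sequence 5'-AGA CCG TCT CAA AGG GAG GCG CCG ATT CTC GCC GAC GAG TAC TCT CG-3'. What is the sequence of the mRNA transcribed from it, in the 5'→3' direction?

RNA polymerase reads the template 3'→5' and synthesizes mRNA 5'→3' by base-pairing (A→U, T→A, G↔C). The complement of the template is TCTGGCAGAGTTTCCCTCCGCGGCTAAGAGCGGCTGCTCATGAGAGC; antiparallel, so 5'→3' the coding strand is CGAGAGTACTCGTCGGCGAGAATCGGCGCCTCCCTTTGAGACGGTCT. Replace T with U for the mRNA.

5'-CGAGAGUACUCGUCGGCGAGAAUCGGCGCCUCCCUUUGAGACGGUCU-3'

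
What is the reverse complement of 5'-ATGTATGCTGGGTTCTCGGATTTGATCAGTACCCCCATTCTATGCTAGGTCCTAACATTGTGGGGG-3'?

Reading the sequence 3'→5' and pairing each base (A↔T, G↔C) gives the reverse complement directly.

5'-CCCCCACAATGTTAGGACCTAGCATAGAATGGGGGTACTGATCAAATCCGAGAACCCAGCATACAT-3'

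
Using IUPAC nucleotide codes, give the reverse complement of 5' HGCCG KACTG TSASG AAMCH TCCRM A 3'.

Standard pairs A↔T, G↔C; ambiguity codes pair R↔Y, M↔K, S↔S, H↔D. Complement (DCGGCMTGACASTSCTTKGDAGGYKT), then reverse for 5'→3'.

5'-TKYGGADGKTTCSTSACAGTMCGGCD-3'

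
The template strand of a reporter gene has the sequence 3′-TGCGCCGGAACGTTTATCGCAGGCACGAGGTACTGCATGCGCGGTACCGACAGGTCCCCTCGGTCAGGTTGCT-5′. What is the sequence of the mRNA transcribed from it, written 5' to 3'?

Reading the template 3'→5' as shown, RNA polymerase pairs each base (A→U, T→A, G↔C) to build mRNA 5'→3' directly.

5′-ACGCGGCCUUGCAAAUAGCGUCCGUGCUCCAUGACGUACGCGCCAUGGCUGUCCAGGGGAGCCAGUCCAACGA-3′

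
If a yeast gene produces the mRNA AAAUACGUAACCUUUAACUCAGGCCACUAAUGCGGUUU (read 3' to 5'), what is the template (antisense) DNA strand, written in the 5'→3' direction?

5′-TTTATGCATTGGAAATTGAGTCCGGTGATTACGCCAAA-3′

Written 5'→3' the mRNA is UUUGGCGUAAUCACCGGACUCAAUUUCCAAUGCAUAAA, so the coding DNA strand is TTTGGCGTAATCACCGGACTCAATTTCCAATGCATAAA. The template is its reverse complement.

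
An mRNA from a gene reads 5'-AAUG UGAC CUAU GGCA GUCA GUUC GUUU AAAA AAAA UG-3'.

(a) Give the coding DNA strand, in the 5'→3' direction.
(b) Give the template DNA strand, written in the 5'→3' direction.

(a) 5'-AATGTGACCTATGGCAGTCAGTTCGTTTAAAAAAAATG-3'
(b) 5'-CATTTTTTTTAAACGAACTGACTGCCATAGGTCACATT-3'

(a) The coding strand matches the mRNA with U→T.
(b) The template strand is the reverse complement of the coding strand.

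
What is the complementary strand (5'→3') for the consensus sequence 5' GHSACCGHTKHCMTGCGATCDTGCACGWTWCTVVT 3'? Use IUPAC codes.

Standard pairs A↔T, G↔C; ambiguity codes pair M↔K, W↔W, S↔S, D↔H, V↔B. Complement (CDSTGGCDAMDGKACGCTAGHACGTGCWAWGABBA), then reverse for 5'→3'.

5'-ABBAGWAWCGTGCAHGATCGCAKGDMADCGGTSDC-3'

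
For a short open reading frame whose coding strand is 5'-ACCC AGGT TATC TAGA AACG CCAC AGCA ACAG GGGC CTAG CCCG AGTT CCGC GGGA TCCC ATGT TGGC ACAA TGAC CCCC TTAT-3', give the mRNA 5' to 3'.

The mRNA is synthesized from the template strand, so it matches the coding strand with T replaced by U.

5'-ACCCAGGUUAUCUAGAAACGCCACAGCAACAGGGGCCUAGCCCGAGUUCCGCGGGAUCCCAUGUUGGCACAAUGACCCCCUUAU-3'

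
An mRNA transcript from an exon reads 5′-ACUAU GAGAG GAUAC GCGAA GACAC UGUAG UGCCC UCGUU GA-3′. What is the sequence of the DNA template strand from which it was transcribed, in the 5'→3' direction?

5'-TCAACGAGGGCACTACAGTGTCTTCGCGTATCCTCTCATAGT-3'

Replace U with T to get the coding DNA strand: ACTATGAGAGGATACGCGAAGACACTGTAGTGCCCTCGTTGA. The template strand is its reverse complement (complement TGATACTCTCCTATGCGCTTCTGTGACATCACGGGAGCAACT, then reverse).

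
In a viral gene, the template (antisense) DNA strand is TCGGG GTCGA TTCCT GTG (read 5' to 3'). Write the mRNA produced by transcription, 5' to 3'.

RNA polymerase reads the template 3'→5' and synthesizes mRNA 5'→3' by base-pairing (A→U, T→A, G↔C). The complement of the template is AGCCCCAGCTAAGGACAC; antiparallel, so 5'→3' the coding strand is CACAGGAATCGACCCCGA. Replace T with U for the mRNA.

5'-CACAGGAAUCGACCCCGA-3'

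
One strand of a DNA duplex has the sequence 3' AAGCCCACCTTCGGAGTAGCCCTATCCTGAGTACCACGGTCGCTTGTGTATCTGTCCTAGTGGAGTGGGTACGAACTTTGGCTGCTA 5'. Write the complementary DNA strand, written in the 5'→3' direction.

5'-TTCGGGTGGAAGCCTCATCGGGATAGGACTCATGGTGCCAGCGAACACATAGACAGGATCACCTCACCCATGCTTGAAACCGACGAT-3'

The strand is given 3'→5', so its complement runs 5'→3' in the same left-to-right order: pair each base A↔T, G↔C.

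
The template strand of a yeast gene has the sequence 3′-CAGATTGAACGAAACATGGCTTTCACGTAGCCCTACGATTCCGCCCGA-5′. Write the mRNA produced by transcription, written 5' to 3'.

5'-GUCUAACUUGCUUUGUACCGAAAGUGCAUCGGGAUGCUAAGGCGGGCU-3'

Reading the template 3'→5' as shown, RNA polymerase pairs each base (A→U, T→A, G↔C) to build mRNA 5'→3' directly.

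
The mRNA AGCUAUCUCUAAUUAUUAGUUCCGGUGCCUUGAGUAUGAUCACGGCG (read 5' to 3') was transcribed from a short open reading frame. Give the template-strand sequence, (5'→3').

5'-CGCCGTGATCATACTCAAGGCACCGGAACTAATAATTAGAGATAGCT-3'

Replace U with T to get the coding DNA strand: AGCTATCTCTAATTATTAGTTCCGGTGCCTTGAGTATGATCACGGCG. The template strand is its reverse complement (complement TCGATAGAGATTAATAATCAAGGCCACGGAACTCATACTAGTGCCGC, then reverse).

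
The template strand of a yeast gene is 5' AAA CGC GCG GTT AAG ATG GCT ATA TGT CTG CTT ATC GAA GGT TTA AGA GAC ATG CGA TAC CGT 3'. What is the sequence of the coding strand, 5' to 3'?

5'-ACGGTATCGCATGTCTCTTAAACCTTCGATAAGCAGACATATAGCCATCTTAACCGCGCGTTT-3'

The coding strand is complementary and antiparallel to the template: take the complement (A↔T, G↔C) and reverse.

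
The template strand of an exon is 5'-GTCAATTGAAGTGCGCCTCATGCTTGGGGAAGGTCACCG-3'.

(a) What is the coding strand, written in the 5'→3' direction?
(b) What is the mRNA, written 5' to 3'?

(a) 5'-CGGTGACCTTCCCCAAGCATGAGGCGCACTTCAATTGAC-3'
(b) 5′-CGGUGACCUUCCCCAAGCAUGAGGCGCACUUCAAUUGAC-3′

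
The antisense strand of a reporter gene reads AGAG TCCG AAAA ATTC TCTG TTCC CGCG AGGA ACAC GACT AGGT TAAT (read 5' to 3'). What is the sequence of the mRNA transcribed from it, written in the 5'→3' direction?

RNA polymerase reads the template 3'→5' and synthesizes mRNA 5'→3' by base-pairing (A→U, T→A, G↔C). The complement of the template is TCTCAGGCTTTTTAAGAGACAAGGGCGCTCCTTGTGCTGATCCAATTA; antiparallel, so 5'→3' the coding strand is ATTAACCTAGTCGTGTTCCTCGCGGGAACAGAGAATTTTTCGGACTCT. Replace T with U for the mRNA.

5'-AUUAACCUAGUCGUGUUCCUCGCGGGAACAGAGAAUUUUUCGGACUCU-3'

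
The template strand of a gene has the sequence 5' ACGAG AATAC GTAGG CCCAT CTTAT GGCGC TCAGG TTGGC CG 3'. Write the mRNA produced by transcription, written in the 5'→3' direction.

The mRNA has the sequence of the coding strand (reverse complement of the template) with T→U. Reverse complement of ACGAGAATACGTAGGCCCATCTTATGGCGCTCAGGTTGGCCG is CGGCCAACCTGAGCGCCATAAGATGGGCCTACGTATTCTCGT; then T→U.

5'-CGGCCAACCUGAGCGCCAUAAGAUGGGCCUACGUAUUCUCGU-3'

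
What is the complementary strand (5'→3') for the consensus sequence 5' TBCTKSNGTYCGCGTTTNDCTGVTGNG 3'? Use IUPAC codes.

Standard pairs A↔T, G↔C; ambiguity codes pair Y↔R, K↔M, S↔S, B↔V, D↔H, N↔N. Complement (AVGAMSNCARGCGCAAANHGACBACNC), then reverse for 5'→3'.

5'-CNCABCAGHNAAACGCGRACNSMAGVA-3'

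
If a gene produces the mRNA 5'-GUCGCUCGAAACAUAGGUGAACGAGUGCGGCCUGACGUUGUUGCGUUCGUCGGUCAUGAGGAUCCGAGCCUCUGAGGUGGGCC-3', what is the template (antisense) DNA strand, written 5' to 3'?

Replace U with T to get the coding DNA strand: GTCGCTCGAAACATAGGTGAACGAGTGCGGCCTGACGTTGTTGCGTTCGTCGGTCATGAGGATCCGAGCCTCTGAGGTGGGCC. The template strand is its reverse complement (complement CAGCGAGCTTTGTATCCACTTGCTCACGCCGGACTGCAACAACGCAAGCAGCCAGTACTCCTAGGCTCGGAGACTCCACCCGG, then reverse).

5'-GGCCCACCTCAGAGGCTCGGATCCTCATGACCGACGAACGCAACAACGTCAGGCCGCACTCGTTCACCTATGTTTCGAGCGAC-3'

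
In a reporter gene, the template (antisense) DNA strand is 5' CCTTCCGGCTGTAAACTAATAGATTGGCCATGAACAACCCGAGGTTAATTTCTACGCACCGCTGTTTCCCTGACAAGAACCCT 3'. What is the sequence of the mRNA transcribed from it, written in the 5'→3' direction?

RNA polymerase reads the template 3'→5' and synthesizes mRNA 5'→3' by base-pairing (A→U, T→A, G↔C). The complement of the template is GGAAGGCCGACATTTGATTATCTAACCGGTACTTGTTGGGCTCCAATTAAAGATGCGTGGCGACAAAGGGACTGTTCTTGGGA; antiparallel, so 5'→3' the coding strand is AGGGTTCTTGTCAGGGAAACAGCGGTGCGTAGAAATTAACCTCGGGTTGTTCATGGCCAATCTATTAGTTTACAGCCGGAAGG. Replace T with U for the mRNA.

5'-AGGGUUCUUGUCAGGGAAACAGCGGUGCGUAGAAAUUAACCUCGGGUUGUUCAUGGCCAAUCUAUUAGUUUACAGCCGGAAGG-3'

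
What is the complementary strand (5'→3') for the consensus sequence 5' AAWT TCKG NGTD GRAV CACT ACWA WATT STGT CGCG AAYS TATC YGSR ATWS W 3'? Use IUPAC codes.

5'-WSWATYSCRGATASRTTCGCGACASAATWTWGTAGTGBTYCHACNCMGAAWTT-3'

Standard pairs A↔T, G↔C; ambiguity codes pair R↔Y, K↔M, W↔W, S↔S, D↔H, V↔B, N↔N. Complement (TTWAAGMCNCAHCYTBGTGATGWTWTAASACAGCGCTTRSATAGRCSYTAWSW), then reverse for 5'→3'.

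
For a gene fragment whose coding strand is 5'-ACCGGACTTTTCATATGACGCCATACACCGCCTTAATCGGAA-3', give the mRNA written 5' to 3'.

5′-ACCGGACUUUUCAUAUGACGCCAUACACCGCCUUAAUCGGAA-3′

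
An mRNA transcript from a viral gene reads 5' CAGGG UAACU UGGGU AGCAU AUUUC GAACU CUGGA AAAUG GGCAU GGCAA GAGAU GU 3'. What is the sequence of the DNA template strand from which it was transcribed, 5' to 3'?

5'-ACATCTCTTGCCATGCCCATTTTCCAGAGTTCGAAATATGCTACCCAAGTTACCCTG-3'

Replace U with T to get the coding DNA strand: CAGGGTAACTTGGGTAGCATATTTCGAACTCTGGAAAATGGGCATGGCAAGAGATGT. The template strand is its reverse complement (complement GTCCCATTGAACCCATCGTATAAAGCTTGAGACCTTTTACCCGTACCGTTCTCTACA, then reverse).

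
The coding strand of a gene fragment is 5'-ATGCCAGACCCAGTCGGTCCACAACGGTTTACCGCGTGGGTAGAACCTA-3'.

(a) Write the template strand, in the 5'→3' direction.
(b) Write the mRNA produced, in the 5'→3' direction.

(a) The template strand is the reverse complement of the coding strand: complement TACGGTCTGGGTCAGCCAGGTGTTGCCAAATGGCGCACCCATCTTGGAT, then reverse.
(b) mRNA matches the coding strand with T→U.

(a) 5'-TAGGTTCTACCCACGCGGTAAACCGTTGTGGACCGACTGGGTCTGGCAT-3'
(b) 5′-AUGCCAGACCCAGUCGGUCCACAACGGUUUACCGCGUGGGUAGAACCUA-3′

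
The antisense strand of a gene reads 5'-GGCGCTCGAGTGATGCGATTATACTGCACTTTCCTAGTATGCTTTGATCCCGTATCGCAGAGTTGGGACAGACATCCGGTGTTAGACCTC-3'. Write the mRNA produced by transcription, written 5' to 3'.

5'-GAGGUCUAACACCGGAUGUCUGUCCCAACUCUGCGAUACGGGAUCAAAGCAUACUAGGAAAGUGCAGUAUAAUCGCAUCACUCGAGCGCC-3'

RNA polymerase reads the template 3'→5' and synthesizes mRNA 5'→3' by base-pairing (A→U, T→A, G↔C). The complement of the template is CCGCGAGCTCACTACGCTAATATGACGTGAAAGGATCATACGAAACTAGGGCATAGCGTCTCAACCCTGTCTGTAGGCCACAATCTGGAG; antiparallel, so 5'→3' the coding strand is GAGGTCTAACACCGGATGTCTGTCCCAACTCTGCGATACGGGATCAAAGCATACTAGGAAAGTGCAGTATAATCGCATCACTCGAGCGCC. Replace T with U for the mRNA.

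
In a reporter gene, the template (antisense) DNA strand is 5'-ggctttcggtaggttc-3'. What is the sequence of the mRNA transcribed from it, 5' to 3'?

The mRNA has the sequence of the coding strand (reverse complement of the template) with T→U. Reverse complement of GGCTTTCGGTAGGTTC is GAACCTACCGAAAGCC; then T→U.

5′-GAACCUACCGAAAGCC-3′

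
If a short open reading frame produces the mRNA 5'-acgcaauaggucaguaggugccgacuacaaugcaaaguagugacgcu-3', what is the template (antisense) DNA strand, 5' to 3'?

5'-AGCGTCACTACTTTGCATTGTAGTCGGCACCTACTGACCTATTGCGT-3'

Replace U with T to get the coding DNA strand: ACGCAATAGGTCAGTAGGTGCCGACTACAATGCAAAGTAGTGACGCT. The template strand is its reverse complement (complement TGCGTTATCCAGTCATCCACGGCTGATGTTACGTTTCATCACTGCGA, then reverse).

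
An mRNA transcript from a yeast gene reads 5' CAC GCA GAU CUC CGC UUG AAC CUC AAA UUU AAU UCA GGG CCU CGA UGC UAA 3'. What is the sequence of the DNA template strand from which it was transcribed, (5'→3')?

Replace U with T to get the coding DNA strand: CACGCAGATCTCCGCTTGAACCTCAAATTTAATTCAGGGCCTCGATGCTAA. The template strand is its reverse complement (complement GTGCGTCTAGAGGCGAACTTGGAGTTTAAATTAAGTCCCGGAGCTACGATT, then reverse).

5′-TTAGCATCGAGGCCCTGAATTAAATTTGAGGTTCAAGCGGAGATCTGCGTG-3′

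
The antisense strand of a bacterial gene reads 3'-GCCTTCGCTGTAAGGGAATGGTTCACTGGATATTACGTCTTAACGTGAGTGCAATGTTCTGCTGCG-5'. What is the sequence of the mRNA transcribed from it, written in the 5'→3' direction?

Reading the template 3'→5' as shown, RNA polymerase pairs each base (A→U, T→A, G↔C) to build mRNA 5'→3' directly.

5'-CGGAAGCGACAUUCCCUUACCAAGUGACCUAUAAUGCAGAAUUGCACUCACGUUACAAGACGACGC-3'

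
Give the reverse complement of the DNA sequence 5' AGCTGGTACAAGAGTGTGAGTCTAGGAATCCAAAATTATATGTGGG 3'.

5'-CCCACATATAATTTTGGATTCCTAGACTCACACTCTTGTACCAGCT-3'

Complement each base (A↔T, G↔C): TCGACCATGTTCTCACACTCAGATCCTTAGGTTTTAATATACACCC. Then reverse.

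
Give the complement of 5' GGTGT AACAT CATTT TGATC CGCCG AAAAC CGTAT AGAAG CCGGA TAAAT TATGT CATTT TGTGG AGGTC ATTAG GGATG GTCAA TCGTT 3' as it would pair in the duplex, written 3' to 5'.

3'-CCACATTGTAGTAAAACTAGGCGGCTTTTGGCATATCTTCGGCCTATTTAATACAGTAAAACACCTCCAGTAATCCCTACCAGTTAGCAA-5'

Base-pairing A↔T, G↔C gives the complement. The complementary strand is antiparallel, so paired with a 5'→3' strand it runs 3'→5'.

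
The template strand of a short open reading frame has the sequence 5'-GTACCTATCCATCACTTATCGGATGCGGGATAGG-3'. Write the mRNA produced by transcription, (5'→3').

RNA polymerase reads the template 3'→5' and synthesizes mRNA 5'→3' by base-pairing (A→U, T→A, G↔C). The complement of the template is CATGGATAGGTAGTGAATAGCCTACGCCCTATCC; antiparallel, so 5'→3' the coding strand is CCTATCCCGCATCCGATAAGTGATGGATAGGTAC. Replace T with U for the mRNA.

5'-CCUAUCCCGCAUCCGAUAAGUGAUGGAUAGGUAC-3'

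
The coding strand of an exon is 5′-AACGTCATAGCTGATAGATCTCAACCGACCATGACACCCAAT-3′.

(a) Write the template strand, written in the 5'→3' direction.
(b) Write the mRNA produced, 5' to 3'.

(a) The template strand is the reverse complement of the coding strand: complement TTGCAGTATCGACTATCTAGAGTTGGCTGGTACTGTGGGTTA, then reverse.
(b) mRNA matches the coding strand with T→U.

(a) 5'-ATTGGGTGTCATGGTCGGTTGAGATCTATCAGCTATGACGTT-3'
(b) 5'-AACGUCAUAGCUGAUAGAUCUCAACCGACCAUGACACCCAAU-3'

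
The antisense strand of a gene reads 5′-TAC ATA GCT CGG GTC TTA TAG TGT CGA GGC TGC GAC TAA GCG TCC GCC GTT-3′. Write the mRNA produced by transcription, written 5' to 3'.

5'-AACGGCGGACGCUUAGUCGCAGCCUCGACACUAUAAGACCCGAGCUAUGUA-3'

RNA polymerase reads the template 3'→5' and synthesizes mRNA 5'→3' by base-pairing (A→U, T→A, G↔C). The complement of the template is ATGTATCGAGCCCAGAATATCACAGCTCCGACGCTGATTCGCAGGCGGCAA; antiparallel, so 5'→3' the coding strand is AACGGCGGACGCTTAGTCGCAGCCTCGACACTATAAGACCCGAGCTATGTA. Replace T with U for the mRNA.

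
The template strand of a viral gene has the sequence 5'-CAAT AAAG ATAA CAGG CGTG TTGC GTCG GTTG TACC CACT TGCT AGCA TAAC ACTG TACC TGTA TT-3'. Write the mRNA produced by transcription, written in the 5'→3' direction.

5'-AAUACAGGUACAGUGUUAUGCUAGCAAGUGGGUACAACCGACGCAACACGCCUGUUAUCUUUAUUG-3'

The mRNA has the sequence of the coding strand (reverse complement of the template) with T→U. Reverse complement of CAATAAAGATAACAGGCGTGTTGCGTCGGTTGTACCCACTTGCTAGCATAACACTGTACCTGTATT is AATACAGGTACAGTGTTATGCTAGCAAGTGGGTACAACCGACGCAACACGCCTGTTATCTTTATTG; then T→U.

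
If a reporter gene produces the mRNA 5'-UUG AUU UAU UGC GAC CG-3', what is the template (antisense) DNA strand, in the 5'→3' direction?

5'-CGGTCGCAATAAATCAA-3'

Replace U with T to get the coding DNA strand: TTGATTTATTGCGACCG. The template strand is its reverse complement (complement AACTAAATAACGCTGGC, then reverse).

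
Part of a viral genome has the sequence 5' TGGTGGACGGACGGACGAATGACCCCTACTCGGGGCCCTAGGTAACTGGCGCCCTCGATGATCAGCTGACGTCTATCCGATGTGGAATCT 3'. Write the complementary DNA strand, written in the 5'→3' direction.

5′-AGATTCCACATCGGATAGACGTCAGCTGATCATCGAGGGCGCCAGTTACCTAGGGCCCCGAGTAGGGGTCATTCGTCCGTCCGTCCACCA-3′

Pairing A↔T and G↔C gives ACCACCTGCCTGCCTGCTTACTGGGGATGAGCCCCGGGATCCATTGACCGCGGGAGCTACTAGTCGACTGCAGATAGGCTACACCTTAGA, running 3'→5'. Reverse for the 5'→3' convention.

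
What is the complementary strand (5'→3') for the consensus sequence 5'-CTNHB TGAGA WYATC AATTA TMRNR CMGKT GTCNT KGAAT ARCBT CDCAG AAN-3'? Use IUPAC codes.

5′-NTTCTGHGAVGYTATTCMANGACAMCKGYNYKATAATTGATRWTCTCAVDNAG-3′

Standard pairs A↔T, G↔C; ambiguity codes pair R↔Y, M↔K, W↔W, B↔V, D↔H, N↔N. Complement (GANDVACTCTWRTAGTTAATAKYNYGKCMACAGNAMCTTATYGVAGHGTCTTN), then reverse for 5'→3'.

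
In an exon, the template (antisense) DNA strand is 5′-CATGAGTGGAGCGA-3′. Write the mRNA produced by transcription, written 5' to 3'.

RNA polymerase reads the template 3'→5' and synthesizes mRNA 5'→3' by base-pairing (A→U, T→A, G↔C). The complement of the template is GTACTCACCTCGCT; antiparallel, so 5'→3' the coding strand is TCGCTCCACTCATG. Replace T with U for the mRNA.

5'-UCGCUCCACUCAUG-3'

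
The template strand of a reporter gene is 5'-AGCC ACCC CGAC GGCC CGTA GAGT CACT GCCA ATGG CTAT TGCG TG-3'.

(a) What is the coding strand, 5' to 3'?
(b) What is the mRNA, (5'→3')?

(a) 5'-CACGCAATAGCCATTGGCAGTGACTCTACGGGCCGTCGGGGTGGCT-3'
(b) 5'-CACGCAAUAGCCAUUGGCAGUGACUCUACGGGCCGUCGGGGUGGCU-3'

(a) The coding strand is the reverse complement of the template: complement TCGGTGGGGCTGCCGGGCATCTCAGTGACGGTTACCGATAACGCAC, then reverse.
(b) mRNA has the coding-strand sequence with T→U.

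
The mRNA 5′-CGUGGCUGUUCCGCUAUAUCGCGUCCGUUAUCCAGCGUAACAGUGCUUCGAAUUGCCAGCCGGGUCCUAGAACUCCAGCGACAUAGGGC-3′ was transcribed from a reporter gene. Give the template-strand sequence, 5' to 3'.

Replace U with T to get the coding DNA strand: CGTGGCTGTTCCGCTATATCGCGTCCGTTATCCAGCGTAACAGTGCTTCGAATTGCCAGCCGGGTCCTAGAACTCCAGCGACATAGGGC. The template strand is its reverse complement (complement GCACCGACAAGGCGATATAGCGCAGGCAATAGGTCGCATTGTCACGAAGCTTAACGGTCGGCCCAGGATCTTGAGGTCGCTGTATCCCG, then reverse).

5'-GCCCTATGTCGCTGGAGTTCTAGGACCCGGCTGGCAATTCGAAGCACTGTTACGCTGGATAACGGACGCGATATAGCGGAACAGCCACG-3'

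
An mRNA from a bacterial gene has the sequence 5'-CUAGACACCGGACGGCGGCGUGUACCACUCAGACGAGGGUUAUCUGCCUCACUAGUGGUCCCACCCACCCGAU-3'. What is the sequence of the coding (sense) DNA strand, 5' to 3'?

The coding DNA strand has the same 5'→3' sequence as the mRNA with U replaced by T.

5'-CTAGACACCGGACGGCGGCGTGTACCACTCAGACGAGGGTTATCTGCCTCACTAGTGGTCCCACCCACCCGAT-3'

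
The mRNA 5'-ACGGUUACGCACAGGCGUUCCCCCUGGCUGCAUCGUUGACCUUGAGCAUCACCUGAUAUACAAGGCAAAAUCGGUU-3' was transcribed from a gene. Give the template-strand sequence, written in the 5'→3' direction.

Replace U with T to get the coding DNA strand: ACGGTTACGCACAGGCGTTCCCCCTGGCTGCATCGTTGACCTTGAGCATCACCTGATATACAAGGCAAAATCGGTT. The template strand is its reverse complement (complement TGCCAATGCGTGTCCGCAAGGGGGACCGACGTAGCAACTGGAACTCGTAGTGGACTATATGTTCCGTTTTAGCCAA, then reverse).

5'-AACCGATTTTGCCTTGTATATCAGGTGATGCTCAAGGTCAACGATGCAGCCAGGGGGAACGCCTGTGCGTAACCGT-3'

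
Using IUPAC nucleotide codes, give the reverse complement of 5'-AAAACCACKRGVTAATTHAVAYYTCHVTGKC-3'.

5'-GMCABDGARRTBTDAATTABCYMGTGGTTTT-3'

Standard pairs A↔T, G↔C; ambiguity codes pair R↔Y, K↔M, H↔D, V↔B. Complement (TTTTGGTGMYCBATTAADTBTRRAGDBACMG), then reverse for 5'→3'.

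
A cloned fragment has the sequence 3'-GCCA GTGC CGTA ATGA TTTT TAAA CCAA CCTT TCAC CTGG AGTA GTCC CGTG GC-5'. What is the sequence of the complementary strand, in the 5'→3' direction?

The strand is given 3'→5', so its complement runs 5'→3' in the same left-to-right order: pair each base A↔T, G↔C.

5′-CGGTCACGGCATTACTAAAAATTTGGTTGGAAAGTGGACCTCATCAGGGCACCG-3′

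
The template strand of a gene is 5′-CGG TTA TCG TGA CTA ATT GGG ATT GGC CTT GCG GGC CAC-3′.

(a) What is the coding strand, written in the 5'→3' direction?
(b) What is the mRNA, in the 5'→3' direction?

(a) 5'-GTGGCCCGCAAGGCCAATCCCAATTAGTCACGATAACCG-3'
(b) 5'-GUGGCCCGCAAGGCCAAUCCCAAUUAGUCACGAUAACCG-3'

(a) The coding strand is the reverse complement of the template: complement GCCAATAGCACTGATTAACCCTAACCGGAACGCCCGGTG, then reverse.
(b) mRNA has the coding-strand sequence with T→U.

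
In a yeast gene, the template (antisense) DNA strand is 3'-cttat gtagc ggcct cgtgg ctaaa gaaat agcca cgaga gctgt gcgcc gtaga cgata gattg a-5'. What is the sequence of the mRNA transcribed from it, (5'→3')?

5'-GAAUACAUCGCCGGAGCACCGAUUUCUUUAUCGGUGCUCUCGACACGCGGCAUCUGCUAUCUAACU-3'

Reading the template 3'→5' as shown, RNA polymerase pairs each base (A→U, T→A, G↔C) to build mRNA 5'→3' directly.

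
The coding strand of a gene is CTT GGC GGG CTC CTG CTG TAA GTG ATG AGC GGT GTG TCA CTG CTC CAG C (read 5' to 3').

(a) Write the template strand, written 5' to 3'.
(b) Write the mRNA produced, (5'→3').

(a) The template strand is the reverse complement of the coding strand: complement GAACCGCCCGAGGACGACATTCACTACTCGCCACACAGTGACGAGGTCG, then reverse.
(b) mRNA matches the coding strand with T→U.

(a) 5'-GCTGGAGCAGTGACACACCGCTCATCACTTACAGCAGGAGCCCGCCAAG-3'
(b) 5′-CUUGGCGGGCUCCUGCUGUAAGUGAUGAGCGGUGUGUCACUGCUCCAGC-3′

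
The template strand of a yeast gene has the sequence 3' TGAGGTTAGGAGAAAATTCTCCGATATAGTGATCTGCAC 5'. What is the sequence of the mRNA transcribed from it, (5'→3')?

5'-ACUCCAAUCCUCUUUUAAGAGGCUAUAUCACUAGACGUG-3'

Reading the template 3'→5' as shown, RNA polymerase pairs each base (A→U, T→A, G↔C) to build mRNA 5'→3' directly.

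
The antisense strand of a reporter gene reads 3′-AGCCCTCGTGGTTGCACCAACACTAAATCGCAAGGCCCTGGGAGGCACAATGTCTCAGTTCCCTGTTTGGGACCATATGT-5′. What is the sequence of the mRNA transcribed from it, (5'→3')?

Reading the template 3'→5' as shown, RNA polymerase pairs each base (A→U, T→A, G↔C) to build mRNA 5'→3' directly.

5'-UCGGGAGCACCAACGUGGUUGUGAUUUAGCGUUCCGGGACCCUCCGUGUUACAGAGUCAAGGGACAAACCCUGGUAUACA-3'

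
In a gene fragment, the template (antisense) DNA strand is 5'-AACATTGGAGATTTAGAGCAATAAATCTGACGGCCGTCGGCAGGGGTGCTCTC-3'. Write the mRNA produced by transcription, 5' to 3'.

RNA polymerase reads the template 3'→5' and synthesizes mRNA 5'→3' by base-pairing (A→U, T→A, G↔C). The complement of the template is TTGTAACCTCTAAATCTCGTTATTTAGACTGCCGGCAGCCGTCCCCACGAGAG; antiparallel, so 5'→3' the coding strand is GAGAGCACCCCTGCCGACGGCCGTCAGATTTATTGCTCTAAATCTCCAATGTT. Replace T with U for the mRNA.

5′-GAGAGCACCCCUGCCGACGGCCGUCAGAUUUAUUGCUCUAAAUCUCCAAUGUU-3′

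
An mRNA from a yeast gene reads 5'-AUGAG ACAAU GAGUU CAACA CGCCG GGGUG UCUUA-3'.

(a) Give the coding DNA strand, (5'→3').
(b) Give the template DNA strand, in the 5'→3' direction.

(a) 5'-ATGAGACAATGAGTTCAACACGCCGGGGTGTCTTA-3'
(b) 5'-TAAGACACCCCGGCGTGTTGAACTCATTGTCTCAT-3'

(a) The coding strand matches the mRNA with U→T.
(b) The template strand is the reverse complement of the coding strand.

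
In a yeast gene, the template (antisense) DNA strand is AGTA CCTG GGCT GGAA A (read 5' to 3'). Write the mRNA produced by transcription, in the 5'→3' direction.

5'-UUUCCAGCCCAGGUACU-3'

The mRNA has the sequence of the coding strand (reverse complement of the template) with T→U. Reverse complement of AGTACCTGGGCTGGAAA is TTTCCAGCCCAGGTACT; then T→U.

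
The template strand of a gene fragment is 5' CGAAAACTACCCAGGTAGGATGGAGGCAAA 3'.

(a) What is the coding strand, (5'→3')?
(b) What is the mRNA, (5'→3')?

(a) The coding strand is the reverse complement of the template: complement GCTTTTGATGGGTCCATCCTACCTCCGTTT, then reverse.
(b) mRNA has the coding-strand sequence with T→U.

(a) 5'-TTTGCCTCCATCCTACCTGGGTAGTTTTCG-3'
(b) 5′-UUUGCCUCCAUCCUACCUGGGUAGUUUUCG-3′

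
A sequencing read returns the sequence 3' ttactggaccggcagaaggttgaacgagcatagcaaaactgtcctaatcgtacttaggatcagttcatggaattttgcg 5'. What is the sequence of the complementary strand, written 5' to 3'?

5′-AATGACCTGGCCGTCTTCCAACTTGCTCGTATCGTTTTGACAGGATTAGCATGAATCCTAGTCAAGTACCTTAAAACGC-3′

The strand is given 3'→5', so its complement runs 5'→3' in the same left-to-right order: pair each base A↔T, G↔C.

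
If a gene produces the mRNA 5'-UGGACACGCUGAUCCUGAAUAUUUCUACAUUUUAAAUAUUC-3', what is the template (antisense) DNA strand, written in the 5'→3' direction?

5'-GAATATTTAAAATGTAGAAATATTCAGGATCAGCGTGTCCA-3'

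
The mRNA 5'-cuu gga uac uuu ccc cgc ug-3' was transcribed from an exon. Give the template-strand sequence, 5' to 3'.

Replace U with T to get the coding DNA strand: CTTGGATACTTTCCCCGCTG. The template strand is its reverse complement (complement GAACCTATGAAAGGGGCGAC, then reverse).

5'-CAGCGGGGAAAGTATCCAAG-3'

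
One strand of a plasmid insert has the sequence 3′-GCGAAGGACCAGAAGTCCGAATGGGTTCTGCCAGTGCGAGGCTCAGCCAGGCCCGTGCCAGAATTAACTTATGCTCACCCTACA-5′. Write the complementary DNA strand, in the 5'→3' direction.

The strand is given 3'→5', so its complement runs 5'→3' in the same left-to-right order: pair each base A↔T, G↔C.

5'-CGCTTCCTGGTCTTCAGGCTTACCCAAGACGGTCACGCTCCGAGTCGGTCCGGGCACGGTCTTAATTGAATACGAGTGGGATGT-3'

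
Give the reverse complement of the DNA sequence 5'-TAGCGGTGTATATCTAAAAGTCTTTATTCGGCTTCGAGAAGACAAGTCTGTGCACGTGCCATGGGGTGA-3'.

5'-TCACCCCATGGCACGTGCACAGACTTGTCTTCTCGAAGCCGAATAAAGACTTTTAGATATACACCGCTA-3'

Complement each base (A↔T, G↔C): ATCGCCACATATAGATTTTCAGAAATAAGCCGAAGCTCTTCTGTTCAGACACGTGCACGGTACCCCACT. Then reverse.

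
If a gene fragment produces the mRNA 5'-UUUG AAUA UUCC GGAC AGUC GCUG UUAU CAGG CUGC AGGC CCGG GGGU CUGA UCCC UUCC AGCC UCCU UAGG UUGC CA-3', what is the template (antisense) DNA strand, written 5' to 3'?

Replace U with T to get the coding DNA strand: TTTGAATATTCCGGACAGTCGCTGTTATCAGGCTGCAGGCCCGGGGGTCTGATCCCTTCCAGCCTCCTTAGGTTGCCA. The template strand is its reverse complement (complement AAACTTATAAGGCCTGTCAGCGACAATAGTCCGACGTCCGGGCCCCCAGACTAGGGAAGGTCGGAGGAATCCAACGGT, then reverse).

5'-TGGCAACCTAAGGAGGCTGGAAGGGATCAGACCCCCGGGCCTGCAGCCTGATAACAGCGACTGTCCGGAATATTCAAA-3'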